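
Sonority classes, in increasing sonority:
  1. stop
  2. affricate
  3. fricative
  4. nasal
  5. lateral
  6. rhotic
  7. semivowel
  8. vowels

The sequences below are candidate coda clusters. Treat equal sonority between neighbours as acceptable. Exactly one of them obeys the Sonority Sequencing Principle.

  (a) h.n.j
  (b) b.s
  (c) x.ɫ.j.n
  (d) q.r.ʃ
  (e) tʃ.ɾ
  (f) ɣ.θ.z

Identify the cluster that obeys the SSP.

(a) 3-4-7 → violates
(b) 1-3 → violates
(c) 3-5-7-4 → violates
(d) 1-6-3 → violates
(e) 2-6 → violates
(f) 3-3-3 → obeys

f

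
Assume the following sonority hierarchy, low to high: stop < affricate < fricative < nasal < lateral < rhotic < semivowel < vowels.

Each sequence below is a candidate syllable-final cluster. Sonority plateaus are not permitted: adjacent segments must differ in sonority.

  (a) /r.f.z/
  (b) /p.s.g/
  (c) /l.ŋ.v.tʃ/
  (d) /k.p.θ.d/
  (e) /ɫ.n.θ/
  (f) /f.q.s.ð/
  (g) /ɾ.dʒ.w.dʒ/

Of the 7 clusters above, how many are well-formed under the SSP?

(a) /r.f.z/: profile 6-3-3 — violates.
(b) /p.s.g/: profile 1-3-1 — violates.
(c) /l.ŋ.v.tʃ/: profile 5-4-3-2 — obeys.
(d) /k.p.θ.d/: profile 1-1-3-1 — violates.
(e) /ɫ.n.θ/: profile 5-4-3 — obeys.
(f) /f.q.s.ð/: profile 3-1-3-3 — violates.
(g) /ɾ.dʒ.w.dʒ/: profile 6-2-7-2 — violates.

2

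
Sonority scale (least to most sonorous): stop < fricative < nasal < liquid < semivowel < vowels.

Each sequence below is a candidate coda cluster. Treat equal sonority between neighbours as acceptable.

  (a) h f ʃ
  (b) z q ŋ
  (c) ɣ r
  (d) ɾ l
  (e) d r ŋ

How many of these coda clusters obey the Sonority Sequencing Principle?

(a) sonority 2-2-2: well-formed.
(b) sonority 2-1-3: ill-formed.
(c) sonority 2-4: ill-formed.
(d) sonority 4-4: well-formed.
(e) sonority 1-4-3: ill-formed.

2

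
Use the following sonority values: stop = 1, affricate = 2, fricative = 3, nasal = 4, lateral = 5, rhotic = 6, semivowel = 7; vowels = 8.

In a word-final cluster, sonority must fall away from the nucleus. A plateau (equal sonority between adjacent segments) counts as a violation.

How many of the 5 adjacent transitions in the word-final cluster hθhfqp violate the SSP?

/h/: fricative = 3.
/θ/: fricative = 3.
/h/: fricative = 3.
/f/: fricative = 3.
/q/: stop = 1.
/p/: stop = 1.
/h/→/θ/: 3→3 (plateau) — violation.
/θ/→/h/: 3→3 (plateau) — violation.
/h/→/f/: 3→3 (plateau) — violation.
/f/→/q/: 3→1 (falls) — ok.
/q/→/p/: 1→1 (plateau) — violation.

4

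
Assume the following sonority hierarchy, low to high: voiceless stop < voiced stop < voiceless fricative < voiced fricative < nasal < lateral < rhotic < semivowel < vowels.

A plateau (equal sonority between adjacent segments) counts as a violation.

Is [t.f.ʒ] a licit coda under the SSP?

/t/ — voiceless stop, sonority 1.
/f/ — voiceless fricative, sonority 3.
/ʒ/ — voiced fricative, sonority 4.
The profile is 1-3-4. Between /t/ (1) and /f/ (3) sonority does not fall, so the cluster violates the SSP.

no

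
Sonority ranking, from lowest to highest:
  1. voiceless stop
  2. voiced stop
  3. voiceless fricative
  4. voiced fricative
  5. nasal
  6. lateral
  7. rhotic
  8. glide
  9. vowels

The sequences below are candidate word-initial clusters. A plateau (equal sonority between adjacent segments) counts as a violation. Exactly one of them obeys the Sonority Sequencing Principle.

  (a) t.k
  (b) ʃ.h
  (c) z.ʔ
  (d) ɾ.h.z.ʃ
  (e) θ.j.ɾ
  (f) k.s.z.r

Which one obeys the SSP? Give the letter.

(a) sonority 1-1: ill-formed.
(b) sonority 3-3: ill-formed.
(c) sonority 4-1: ill-formed.
(d) sonority 7-3-4-3: ill-formed.
(e) sonority 3-8-7: ill-formed.
(f) sonority 1-3-4-7: well-formed.

f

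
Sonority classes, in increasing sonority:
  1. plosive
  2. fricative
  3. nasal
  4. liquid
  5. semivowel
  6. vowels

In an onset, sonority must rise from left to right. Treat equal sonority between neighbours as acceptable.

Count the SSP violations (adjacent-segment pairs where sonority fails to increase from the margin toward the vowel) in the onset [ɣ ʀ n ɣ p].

/ɣ/ is a fricative (sonority 2).
/ʀ/ is a liquid (sonority 4).
/n/ is a nasal (sonority 3).
/ɣ/ is a fricative (sonority 2).
/p/ is a plosive (sonority 1).
/ɣ/→/ʀ/: 2→4 (rises) — ok.
/ʀ/→/n/: 4→3 (does not rise) — violation.
/n/→/ɣ/: 3→2 (does not rise) — violation.
/ɣ/→/p/: 2→1 (does not rise) — violation.

3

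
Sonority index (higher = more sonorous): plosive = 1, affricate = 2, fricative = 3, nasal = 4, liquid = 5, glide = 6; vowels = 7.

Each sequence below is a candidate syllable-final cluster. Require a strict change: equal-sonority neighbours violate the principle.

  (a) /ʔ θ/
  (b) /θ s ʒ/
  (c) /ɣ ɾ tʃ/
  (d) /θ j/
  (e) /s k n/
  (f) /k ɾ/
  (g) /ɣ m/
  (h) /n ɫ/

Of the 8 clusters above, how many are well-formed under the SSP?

(a) /ʔ θ/: profile 1-3 — violates.
(b) /θ s ʒ/: profile 3-3-3 — violates.
(c) /ɣ ɾ tʃ/: profile 3-5-2 — violates.
(d) /θ j/: profile 3-6 — violates.
(e) /s k n/: profile 3-1-4 — violates.
(f) /k ɾ/: profile 1-5 — violates.
(g) /ɣ m/: profile 3-4 — violates.
(h) /n ɫ/: profile 4-5 — violates.

0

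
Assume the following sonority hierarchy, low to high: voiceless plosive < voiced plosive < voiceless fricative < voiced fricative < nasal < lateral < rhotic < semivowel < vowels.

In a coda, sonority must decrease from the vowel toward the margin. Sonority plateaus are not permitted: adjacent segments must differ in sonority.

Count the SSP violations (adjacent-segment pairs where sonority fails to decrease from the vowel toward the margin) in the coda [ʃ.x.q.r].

/ʃ/ — voiceless fricative, sonority 3.
/x/ — voiceless fricative, sonority 3.
/q/ — voiceless plosive, sonority 1.
/r/ — rhotic, sonority 7.
/ʃ/→/x/: 3→3 (plateau) — violation.
/x/→/q/: 3→1 (falls) — ok.
/q/→/r/: 1→7 (does not fall) — violation.

2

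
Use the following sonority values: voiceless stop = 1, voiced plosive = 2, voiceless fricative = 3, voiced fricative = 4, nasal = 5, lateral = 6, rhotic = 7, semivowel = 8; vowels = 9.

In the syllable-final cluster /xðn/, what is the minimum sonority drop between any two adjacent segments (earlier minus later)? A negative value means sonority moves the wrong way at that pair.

/x/ is a voiceless fricative (sonority 3).
/ð/ is a voiced fricative (sonority 4).
/n/ is a nasal (sonority 5).
/x/→/ð/: change -1.
/ð/→/n/: change -1.
Minimum = -1.

-1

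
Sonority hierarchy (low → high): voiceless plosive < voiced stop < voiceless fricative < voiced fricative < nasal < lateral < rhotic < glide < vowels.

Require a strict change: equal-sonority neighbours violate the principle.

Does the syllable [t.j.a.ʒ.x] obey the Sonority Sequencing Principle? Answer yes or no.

Onset: /t/ is a voiceless plosive (sonority 1), /j/ is a glide (sonority 8); then the nucleus /a/ (sonority 9).
Onset profile 1-8-9 — rises to the nucleus.
Coda: /ʒ/ is a voiced fricative (sonority 4), /x/ is a voiceless fricative (sonority 3).
Coda profile 9-4-3 — falls from the nucleus.

yes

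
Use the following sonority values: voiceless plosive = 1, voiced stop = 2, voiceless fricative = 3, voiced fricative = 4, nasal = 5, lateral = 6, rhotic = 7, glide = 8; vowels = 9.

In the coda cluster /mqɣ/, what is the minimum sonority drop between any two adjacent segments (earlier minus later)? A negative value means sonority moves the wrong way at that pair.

/m/ — nasal, sonority 5.
/q/ — voiceless plosive, sonority 1.
/ɣ/ — voiced fricative, sonority 4.
/m/→/q/: change +4.
/q/→/ɣ/: change -3.
Minimum = -3.

-3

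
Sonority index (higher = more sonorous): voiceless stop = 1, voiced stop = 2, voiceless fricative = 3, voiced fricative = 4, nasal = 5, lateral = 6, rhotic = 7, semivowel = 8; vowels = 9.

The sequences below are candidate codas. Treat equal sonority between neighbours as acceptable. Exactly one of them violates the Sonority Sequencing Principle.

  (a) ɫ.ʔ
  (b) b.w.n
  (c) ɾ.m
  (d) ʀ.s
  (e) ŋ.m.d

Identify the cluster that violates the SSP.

b

(a) ɫ.ʔ: profile 6-1 — obeys.
(b) b.w.n: profile 2-8-5 — violates.
(c) ɾ.m: profile 7-5 — obeys.
(d) ʀ.s: profile 7-3 — obeys.
(e) ŋ.m.d: profile 5-5-2 — obeys.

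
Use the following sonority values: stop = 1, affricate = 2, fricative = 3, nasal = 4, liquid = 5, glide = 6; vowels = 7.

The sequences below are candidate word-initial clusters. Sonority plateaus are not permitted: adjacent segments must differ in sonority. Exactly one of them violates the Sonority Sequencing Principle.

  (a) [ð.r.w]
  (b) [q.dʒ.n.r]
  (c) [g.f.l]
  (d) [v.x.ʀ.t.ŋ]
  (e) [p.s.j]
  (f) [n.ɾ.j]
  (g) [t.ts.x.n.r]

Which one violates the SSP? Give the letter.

d

(a) sonority 3-5-6: well-formed.
(b) sonority 1-2-4-5: well-formed.
(c) sonority 1-3-5: well-formed.
(d) sonority 3-3-5-1-4: ill-formed.
(e) sonority 1-3-6: well-formed.
(f) sonority 4-5-6: well-formed.
(g) sonority 1-2-3-4-5: well-formed.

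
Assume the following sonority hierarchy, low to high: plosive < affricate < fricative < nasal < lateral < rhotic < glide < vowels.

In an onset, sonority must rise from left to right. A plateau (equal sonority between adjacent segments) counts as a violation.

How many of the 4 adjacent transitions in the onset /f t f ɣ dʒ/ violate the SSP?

/f/ — fricative, sonority 3.
/t/ — plosive, sonority 1.
/f/ — fricative, sonority 3.
/ɣ/ — fricative, sonority 3.
/dʒ/ — affricate, sonority 2.
/f/→/t/: 3→1 (does not rise) — violation.
/t/→/f/: 1→3 (rises) — ok.
/f/→/ɣ/: 3→3 (plateau) — violation.
/ɣ/→/dʒ/: 3→2 (does not rise) — violation.

3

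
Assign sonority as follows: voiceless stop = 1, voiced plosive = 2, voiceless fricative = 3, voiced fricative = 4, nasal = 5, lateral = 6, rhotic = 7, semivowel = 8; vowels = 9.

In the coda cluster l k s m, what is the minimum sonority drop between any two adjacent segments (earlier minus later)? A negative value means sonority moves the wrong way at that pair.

-2

/l/: lateral = 6.
/k/: voiceless stop = 1.
/s/: voiceless fricative = 3.
/m/: nasal = 5.
/l/→/k/: change +5.
/k/→/s/: change -2.
/s/→/m/: change -2.
Minimum = -2.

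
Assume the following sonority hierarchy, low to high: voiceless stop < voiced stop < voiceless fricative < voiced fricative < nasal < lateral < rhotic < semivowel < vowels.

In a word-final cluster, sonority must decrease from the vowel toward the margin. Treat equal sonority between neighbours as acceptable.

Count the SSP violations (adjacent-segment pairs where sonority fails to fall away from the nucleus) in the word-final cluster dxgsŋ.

3

/d/ is a voiced stop (sonority 2).
/x/ is a voiceless fricative (sonority 3).
/g/ is a voiced stop (sonority 2).
/s/ is a voiceless fricative (sonority 3).
/ŋ/ is a nasal (sonority 5).
/d/→/x/: 2→3 (does not fall) — violation.
/x/→/g/: 3→2 (falls) — ok.
/g/→/s/: 2→3 (does not fall) — violation.
/s/→/ŋ/: 3→5 (does not fall) — violation.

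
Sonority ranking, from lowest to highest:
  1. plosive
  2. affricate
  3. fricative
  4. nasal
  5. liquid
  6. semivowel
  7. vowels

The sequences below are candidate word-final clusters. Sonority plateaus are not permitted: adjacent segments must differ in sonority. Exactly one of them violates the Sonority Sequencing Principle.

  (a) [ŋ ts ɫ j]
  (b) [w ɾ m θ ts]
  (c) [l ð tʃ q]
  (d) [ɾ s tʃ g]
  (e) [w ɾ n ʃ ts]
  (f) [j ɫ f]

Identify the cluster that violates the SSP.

a

(a) sonority 4-2-5-6: ill-formed.
(b) sonority 6-5-4-3-2: well-formed.
(c) sonority 5-3-2-1: well-formed.
(d) sonority 5-3-2-1: well-formed.
(e) sonority 6-5-4-3-2: well-formed.
(f) sonority 6-5-3: well-formed.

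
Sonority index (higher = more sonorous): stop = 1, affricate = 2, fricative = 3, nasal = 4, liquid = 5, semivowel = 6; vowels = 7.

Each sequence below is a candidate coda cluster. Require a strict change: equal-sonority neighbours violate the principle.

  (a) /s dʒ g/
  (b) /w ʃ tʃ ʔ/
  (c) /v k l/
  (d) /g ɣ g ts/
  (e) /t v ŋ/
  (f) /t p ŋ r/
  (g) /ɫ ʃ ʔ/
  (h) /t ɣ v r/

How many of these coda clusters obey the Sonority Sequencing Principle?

3

(a) 3-2-1 → obeys
(b) 6-3-2-1 → obeys
(c) 3-1-5 → violates
(d) 1-3-1-2 → violates
(e) 1-3-4 → violates
(f) 1-1-4-5 → violates
(g) 5-3-1 → obeys
(h) 1-3-3-5 → violates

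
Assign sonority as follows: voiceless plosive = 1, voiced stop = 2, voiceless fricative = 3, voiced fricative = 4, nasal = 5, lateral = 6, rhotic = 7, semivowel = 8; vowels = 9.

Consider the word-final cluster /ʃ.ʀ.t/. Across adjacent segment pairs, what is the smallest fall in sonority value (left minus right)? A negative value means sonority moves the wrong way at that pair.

/ʃ/: voiceless fricative = 3.
/ʀ/: rhotic = 7.
/t/: voiceless plosive = 1.
/ʃ/→/ʀ/: change -4.
/ʀ/→/t/: change +6.
Minimum = -4.

-4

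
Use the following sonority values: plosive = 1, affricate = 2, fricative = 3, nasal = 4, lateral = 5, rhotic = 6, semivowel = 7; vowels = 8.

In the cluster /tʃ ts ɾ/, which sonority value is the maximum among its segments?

/tʃ/ is an affricate (sonority 2).
/ts/ is an affricate (sonority 2).
/ɾ/ is a rhotic (sonority 6).
The maximum is 6.

6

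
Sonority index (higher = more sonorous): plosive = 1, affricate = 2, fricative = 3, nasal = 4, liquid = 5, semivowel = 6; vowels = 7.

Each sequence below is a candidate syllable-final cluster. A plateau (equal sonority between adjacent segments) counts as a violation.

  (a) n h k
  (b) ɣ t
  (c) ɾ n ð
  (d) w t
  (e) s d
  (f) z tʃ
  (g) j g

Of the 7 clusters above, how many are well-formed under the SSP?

(a) sonority 4-3-1: well-formed.
(b) sonority 3-1: well-formed.
(c) sonority 5-4-3: well-formed.
(d) sonority 6-1: well-formed.
(e) sonority 3-1: well-formed.
(f) sonority 3-2: well-formed.
(g) sonority 6-1: well-formed.

7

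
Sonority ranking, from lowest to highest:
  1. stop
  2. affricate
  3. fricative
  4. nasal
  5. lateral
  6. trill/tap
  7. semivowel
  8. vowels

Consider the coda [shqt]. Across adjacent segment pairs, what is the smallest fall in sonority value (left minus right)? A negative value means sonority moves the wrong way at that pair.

/s/ is a fricative (sonority 3).
/h/ is a fricative (sonority 3).
/q/ is a stop (sonority 1).
/t/ is a stop (sonority 1).
/s/→/h/: change +0.
/h/→/q/: change +2.
/q/→/t/: change +0.
Minimum = 0.

0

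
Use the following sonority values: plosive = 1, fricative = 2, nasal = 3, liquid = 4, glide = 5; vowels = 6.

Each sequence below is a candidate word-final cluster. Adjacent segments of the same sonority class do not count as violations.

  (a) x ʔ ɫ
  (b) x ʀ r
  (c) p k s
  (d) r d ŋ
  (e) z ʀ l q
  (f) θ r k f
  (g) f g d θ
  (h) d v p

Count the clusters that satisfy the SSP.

(a) 2-1-4 → violates
(b) 2-4-4 → violates
(c) 1-1-2 → violates
(d) 4-1-3 → violates
(e) 2-4-4-1 → violates
(f) 2-4-1-2 → violates
(g) 2-1-1-2 → violates
(h) 1-2-1 → violates

0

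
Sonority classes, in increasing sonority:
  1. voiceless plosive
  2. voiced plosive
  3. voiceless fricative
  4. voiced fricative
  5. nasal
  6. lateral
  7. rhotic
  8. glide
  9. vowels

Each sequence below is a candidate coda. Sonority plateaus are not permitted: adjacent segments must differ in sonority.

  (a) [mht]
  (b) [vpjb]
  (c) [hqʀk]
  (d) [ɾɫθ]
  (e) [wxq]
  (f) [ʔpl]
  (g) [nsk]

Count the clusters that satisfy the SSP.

4

(a) 5-3-1 → obeys
(b) 4-1-8-2 → violates
(c) 3-1-7-1 → violates
(d) 7-6-3 → obeys
(e) 8-3-1 → obeys
(f) 1-1-6 → violates
(g) 5-3-1 → obeys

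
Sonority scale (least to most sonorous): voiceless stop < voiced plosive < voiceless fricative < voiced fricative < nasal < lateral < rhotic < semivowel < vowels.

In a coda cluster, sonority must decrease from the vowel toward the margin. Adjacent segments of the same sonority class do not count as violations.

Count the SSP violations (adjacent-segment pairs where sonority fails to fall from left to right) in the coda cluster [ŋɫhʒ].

2

/ŋ/ — nasal, sonority 5.
/ɫ/ — lateral, sonority 6.
/h/ — voiceless fricative, sonority 3.
/ʒ/ — voiced fricative, sonority 4.
/ŋ/→/ɫ/: 5→6 (does not fall) — violation.
/ɫ/→/h/: 6→3 (falls) — ok.
/h/→/ʒ/: 3→4 (does not fall) — violation.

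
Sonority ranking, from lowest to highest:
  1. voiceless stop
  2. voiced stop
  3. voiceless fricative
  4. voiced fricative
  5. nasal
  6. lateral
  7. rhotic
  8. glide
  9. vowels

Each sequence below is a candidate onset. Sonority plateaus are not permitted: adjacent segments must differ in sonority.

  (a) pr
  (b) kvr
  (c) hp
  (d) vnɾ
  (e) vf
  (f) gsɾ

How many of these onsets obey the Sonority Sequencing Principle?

(a) sonority 1-7: well-formed.
(b) sonority 1-4-7: well-formed.
(c) sonority 3-1: ill-formed.
(d) sonority 4-5-7: well-formed.
(e) sonority 4-3: ill-formed.
(f) sonority 2-3-7: well-formed.

4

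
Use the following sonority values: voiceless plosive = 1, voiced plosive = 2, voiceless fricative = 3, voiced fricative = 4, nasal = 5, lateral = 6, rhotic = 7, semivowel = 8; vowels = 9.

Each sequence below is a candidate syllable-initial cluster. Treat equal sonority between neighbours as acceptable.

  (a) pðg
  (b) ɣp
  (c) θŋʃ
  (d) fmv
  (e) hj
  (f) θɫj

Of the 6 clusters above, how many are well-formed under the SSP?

2

(a) sonority 1-4-2: ill-formed.
(b) sonority 4-1: ill-formed.
(c) sonority 3-5-3: ill-formed.
(d) sonority 3-5-4: ill-formed.
(e) sonority 3-8: well-formed.
(f) sonority 3-6-8: well-formed.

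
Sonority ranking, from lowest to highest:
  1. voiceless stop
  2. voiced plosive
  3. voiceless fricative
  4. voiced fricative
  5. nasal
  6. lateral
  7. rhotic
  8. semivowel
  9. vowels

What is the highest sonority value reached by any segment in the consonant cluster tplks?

/t/ is a voiceless stop (sonority 1).
/p/ is a voiceless stop (sonority 1).
/l/ is a lateral (sonority 6).
/k/ is a voiceless stop (sonority 1).
/s/ is a voiceless fricative (sonority 3).
The maximum is 6.

6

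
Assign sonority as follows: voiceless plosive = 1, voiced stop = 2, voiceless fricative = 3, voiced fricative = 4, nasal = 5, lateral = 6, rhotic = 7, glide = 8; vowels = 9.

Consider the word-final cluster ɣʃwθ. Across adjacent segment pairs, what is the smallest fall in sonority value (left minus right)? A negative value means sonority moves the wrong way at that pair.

/ɣ/: voiced fricative = 4.
/ʃ/: voiceless fricative = 3.
/w/: glide = 8.
/θ/: voiceless fricative = 3.
/ɣ/→/ʃ/: change +1.
/ʃ/→/w/: change -5.
/w/→/θ/: change +5.
Minimum = -5.

-5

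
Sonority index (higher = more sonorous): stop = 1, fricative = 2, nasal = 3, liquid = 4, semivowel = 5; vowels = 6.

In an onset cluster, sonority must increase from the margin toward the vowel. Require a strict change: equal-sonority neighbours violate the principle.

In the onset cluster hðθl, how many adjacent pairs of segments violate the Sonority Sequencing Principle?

2

/h/: fricative = 2.
/ð/: fricative = 2.
/θ/: fricative = 2.
/l/: liquid = 4.
/h/→/ð/: 2→2 (plateau) — violation.
/ð/→/θ/: 2→2 (plateau) — violation.
/θ/→/l/: 2→4 (rises) — ok.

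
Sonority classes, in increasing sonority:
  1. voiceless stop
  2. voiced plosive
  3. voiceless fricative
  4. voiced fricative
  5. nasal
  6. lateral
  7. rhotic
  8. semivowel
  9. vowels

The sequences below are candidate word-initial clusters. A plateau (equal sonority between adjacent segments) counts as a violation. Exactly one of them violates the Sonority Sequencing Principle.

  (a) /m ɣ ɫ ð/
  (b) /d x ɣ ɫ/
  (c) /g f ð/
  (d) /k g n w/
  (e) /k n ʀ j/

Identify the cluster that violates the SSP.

a

(a) /m ɣ ɫ ð/: profile 5-4-6-4 — violates.
(b) /d x ɣ ɫ/: profile 2-3-4-6 — obeys.
(c) /g f ð/: profile 2-3-4 — obeys.
(d) /k g n w/: profile 1-2-5-8 — obeys.
(e) /k n ʀ j/: profile 1-5-7-8 — obeys.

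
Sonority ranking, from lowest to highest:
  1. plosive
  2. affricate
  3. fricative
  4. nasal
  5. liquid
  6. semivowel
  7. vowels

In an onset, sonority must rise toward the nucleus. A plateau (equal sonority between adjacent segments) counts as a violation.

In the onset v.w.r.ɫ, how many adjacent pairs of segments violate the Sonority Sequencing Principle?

2

/v/ — fricative, sonority 3.
/w/ — semivowel, sonority 6.
/r/ — liquid, sonority 5.
/ɫ/ — liquid, sonority 5.
/v/→/w/: 3→6 (rises) — ok.
/w/→/r/: 6→5 (does not rise) — violation.
/r/→/ɫ/: 5→5 (plateau) — violation.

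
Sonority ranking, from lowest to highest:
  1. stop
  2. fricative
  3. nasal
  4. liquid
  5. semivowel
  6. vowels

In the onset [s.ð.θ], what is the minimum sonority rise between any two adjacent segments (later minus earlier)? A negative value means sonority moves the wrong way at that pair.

/s/: fricative = 2.
/ð/: fricative = 2.
/θ/: fricative = 2.
/s/→/ð/: change +0.
/ð/→/θ/: change +0.
Minimum = 0.

0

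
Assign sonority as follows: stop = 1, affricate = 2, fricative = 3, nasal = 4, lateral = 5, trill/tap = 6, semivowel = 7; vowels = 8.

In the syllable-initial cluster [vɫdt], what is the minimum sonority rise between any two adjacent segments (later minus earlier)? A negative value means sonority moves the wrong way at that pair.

/v/ is a fricative (sonority 3).
/ɫ/ is a lateral (sonority 5).
/d/ is a stop (sonority 1).
/t/ is a stop (sonority 1).
/v/→/ɫ/: change +2.
/ɫ/→/d/: change -4.
/d/→/t/: change +0.
Minimum = -4.

-4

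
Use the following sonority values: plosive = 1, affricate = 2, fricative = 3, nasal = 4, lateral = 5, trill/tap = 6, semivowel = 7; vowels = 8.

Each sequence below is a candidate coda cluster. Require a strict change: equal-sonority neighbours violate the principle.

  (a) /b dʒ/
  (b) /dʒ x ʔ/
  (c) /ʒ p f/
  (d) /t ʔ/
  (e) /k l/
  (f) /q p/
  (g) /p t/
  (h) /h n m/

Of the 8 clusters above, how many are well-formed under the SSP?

0

(a) sonority 1-2: ill-formed.
(b) sonority 2-3-1: ill-formed.
(c) sonority 3-1-3: ill-formed.
(d) sonority 1-1: ill-formed.
(e) sonority 1-5: ill-formed.
(f) sonority 1-1: ill-formed.
(g) sonority 1-1: ill-formed.
(h) sonority 3-4-4: ill-formed.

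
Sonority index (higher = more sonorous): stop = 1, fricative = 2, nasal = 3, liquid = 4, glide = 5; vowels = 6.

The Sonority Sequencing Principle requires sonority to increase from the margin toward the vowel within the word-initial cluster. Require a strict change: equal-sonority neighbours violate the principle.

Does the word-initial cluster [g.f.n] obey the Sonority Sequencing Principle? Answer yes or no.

/g/: stop = 1.
/f/: fricative = 2.
/n/: nasal = 3.
The profile 1-2-3 strictly rises, so the word-initial cluster satisfies the SSP.

yes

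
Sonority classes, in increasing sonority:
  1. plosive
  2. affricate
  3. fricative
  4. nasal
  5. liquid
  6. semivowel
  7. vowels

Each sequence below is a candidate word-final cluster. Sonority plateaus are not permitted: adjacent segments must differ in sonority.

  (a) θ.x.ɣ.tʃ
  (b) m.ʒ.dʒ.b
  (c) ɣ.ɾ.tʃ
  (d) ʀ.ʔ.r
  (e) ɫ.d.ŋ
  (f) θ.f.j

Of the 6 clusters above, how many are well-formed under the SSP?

1

(a) 3-3-3-2 → violates
(b) 4-3-2-1 → obeys
(c) 3-5-2 → violates
(d) 5-1-5 → violates
(e) 5-1-4 → violates
(f) 3-3-6 → violates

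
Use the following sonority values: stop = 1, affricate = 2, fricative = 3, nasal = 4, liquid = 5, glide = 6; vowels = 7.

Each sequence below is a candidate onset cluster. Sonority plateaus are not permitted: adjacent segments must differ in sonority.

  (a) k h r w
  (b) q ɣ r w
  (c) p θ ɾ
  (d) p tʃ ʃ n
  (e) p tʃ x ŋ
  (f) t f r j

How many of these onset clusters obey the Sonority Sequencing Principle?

(a) 1-3-5-6 → obeys
(b) 1-3-5-6 → obeys
(c) 1-3-5 → obeys
(d) 1-2-3-4 → obeys
(e) 1-2-3-4 → obeys
(f) 1-3-5-6 → obeys

6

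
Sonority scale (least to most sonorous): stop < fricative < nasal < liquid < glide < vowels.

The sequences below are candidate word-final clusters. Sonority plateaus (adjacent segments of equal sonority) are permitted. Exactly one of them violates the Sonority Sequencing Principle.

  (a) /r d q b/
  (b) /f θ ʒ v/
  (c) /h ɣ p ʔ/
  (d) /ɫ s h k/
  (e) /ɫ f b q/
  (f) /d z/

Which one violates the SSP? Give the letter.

f

(a) 4-1-1-1 → obeys
(b) 2-2-2-2 → obeys
(c) 2-2-1-1 → obeys
(d) 4-2-2-1 → obeys
(e) 4-2-1-1 → obeys
(f) 1-2 → violates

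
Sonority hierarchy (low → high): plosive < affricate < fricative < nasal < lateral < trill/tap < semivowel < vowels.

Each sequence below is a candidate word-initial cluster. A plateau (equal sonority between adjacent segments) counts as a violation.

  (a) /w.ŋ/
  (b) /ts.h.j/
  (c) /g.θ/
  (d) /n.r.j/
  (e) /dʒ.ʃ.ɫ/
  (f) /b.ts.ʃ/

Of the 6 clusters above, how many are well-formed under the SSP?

(a) sonority 7-4: ill-formed.
(b) sonority 2-3-7: well-formed.
(c) sonority 1-3: well-formed.
(d) sonority 4-6-7: well-formed.
(e) sonority 2-3-5: well-formed.
(f) sonority 1-2-3: well-formed.

5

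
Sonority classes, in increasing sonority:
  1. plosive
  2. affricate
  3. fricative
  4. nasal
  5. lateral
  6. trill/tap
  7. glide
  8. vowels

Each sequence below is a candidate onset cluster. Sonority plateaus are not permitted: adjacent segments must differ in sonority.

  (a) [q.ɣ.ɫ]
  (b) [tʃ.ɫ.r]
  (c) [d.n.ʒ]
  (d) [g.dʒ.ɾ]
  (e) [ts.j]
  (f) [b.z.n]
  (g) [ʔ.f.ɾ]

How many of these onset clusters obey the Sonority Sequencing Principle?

(a) [q.ɣ.ɫ]: profile 1-3-5 — obeys.
(b) [tʃ.ɫ.r]: profile 2-5-6 — obeys.
(c) [d.n.ʒ]: profile 1-4-3 — violates.
(d) [g.dʒ.ɾ]: profile 1-2-6 — obeys.
(e) [ts.j]: profile 2-7 — obeys.
(f) [b.z.n]: profile 1-3-4 — obeys.
(g) [ʔ.f.ɾ]: profile 1-3-6 — obeys.

6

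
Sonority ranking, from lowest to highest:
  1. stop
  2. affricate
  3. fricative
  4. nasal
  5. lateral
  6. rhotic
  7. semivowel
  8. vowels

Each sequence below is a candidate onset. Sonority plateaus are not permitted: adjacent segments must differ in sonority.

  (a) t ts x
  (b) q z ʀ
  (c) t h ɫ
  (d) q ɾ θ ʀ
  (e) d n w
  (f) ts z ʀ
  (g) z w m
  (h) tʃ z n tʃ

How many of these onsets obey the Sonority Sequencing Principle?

5

(a) 1-2-3 → obeys
(b) 1-3-6 → obeys
(c) 1-3-5 → obeys
(d) 1-6-3-6 → violates
(e) 1-4-7 → obeys
(f) 2-3-6 → obeys
(g) 3-7-4 → violates
(h) 2-3-4-2 → violates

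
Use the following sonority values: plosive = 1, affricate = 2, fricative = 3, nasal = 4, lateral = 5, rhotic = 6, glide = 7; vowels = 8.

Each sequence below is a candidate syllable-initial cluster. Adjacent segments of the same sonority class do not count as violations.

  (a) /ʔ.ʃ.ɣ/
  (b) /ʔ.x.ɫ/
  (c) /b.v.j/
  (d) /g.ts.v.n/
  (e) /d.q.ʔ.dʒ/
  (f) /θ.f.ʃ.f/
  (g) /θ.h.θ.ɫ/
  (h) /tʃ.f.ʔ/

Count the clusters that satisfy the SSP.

(a) /ʔ.ʃ.ɣ/: profile 1-3-3 — obeys.
(b) /ʔ.x.ɫ/: profile 1-3-5 — obeys.
(c) /b.v.j/: profile 1-3-7 — obeys.
(d) /g.ts.v.n/: profile 1-2-3-4 — obeys.
(e) /d.q.ʔ.dʒ/: profile 1-1-1-2 — obeys.
(f) /θ.f.ʃ.f/: profile 3-3-3-3 — obeys.
(g) /θ.h.θ.ɫ/: profile 3-3-3-5 — obeys.
(h) /tʃ.f.ʔ/: profile 2-3-1 — violates.

7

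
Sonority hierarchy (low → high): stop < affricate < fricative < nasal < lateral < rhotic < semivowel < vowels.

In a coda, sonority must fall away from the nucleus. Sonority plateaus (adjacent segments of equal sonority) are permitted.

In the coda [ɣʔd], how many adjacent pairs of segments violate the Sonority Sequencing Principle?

0

/ɣ/ — fricative, sonority 3.
/ʔ/ — stop, sonority 1.
/d/ — stop, sonority 1.
/ɣ/→/ʔ/: 3→1 (falls) — ok.
/ʔ/→/d/: 1→1 (plateau, allowed) — ok.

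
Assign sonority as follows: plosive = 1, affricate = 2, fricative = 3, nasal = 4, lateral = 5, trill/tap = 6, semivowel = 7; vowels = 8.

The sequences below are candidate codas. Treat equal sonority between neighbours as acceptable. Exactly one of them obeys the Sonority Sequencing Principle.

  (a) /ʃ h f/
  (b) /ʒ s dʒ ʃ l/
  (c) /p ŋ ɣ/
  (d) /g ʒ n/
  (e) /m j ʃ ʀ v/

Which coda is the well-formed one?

(a) 3-3-3 → obeys
(b) 3-3-2-3-5 → violates
(c) 1-4-3 → violates
(d) 1-3-4 → violates
(e) 4-7-3-6-3 → violates

a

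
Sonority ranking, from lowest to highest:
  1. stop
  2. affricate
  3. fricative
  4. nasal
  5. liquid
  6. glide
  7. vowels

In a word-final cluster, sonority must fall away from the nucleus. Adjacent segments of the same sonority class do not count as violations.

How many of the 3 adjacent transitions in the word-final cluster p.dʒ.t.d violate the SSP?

1

/p/ — stop, sonority 1.
/dʒ/ — affricate, sonority 2.
/t/ — stop, sonority 1.
/d/ — stop, sonority 1.
/p/→/dʒ/: 1→2 (does not fall) — violation.
/dʒ/→/t/: 2→1 (falls) — ok.
/t/→/d/: 1→1 (plateau, allowed) — ok.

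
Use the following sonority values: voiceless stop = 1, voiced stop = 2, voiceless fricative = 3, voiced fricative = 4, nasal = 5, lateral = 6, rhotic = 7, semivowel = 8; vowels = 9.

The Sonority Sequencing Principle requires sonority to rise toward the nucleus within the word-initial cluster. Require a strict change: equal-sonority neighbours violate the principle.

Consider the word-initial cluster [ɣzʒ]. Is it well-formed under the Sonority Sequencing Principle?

/ɣ/ is a voiced fricative (sonority 4).
/z/ is a voiced fricative (sonority 4).
/ʒ/ is a voiced fricative (sonority 4).
The profile is 4-4-4. Between /ɣ/ (4) and /z/ (4) sonority does not rise, so the cluster violates the SSP.

no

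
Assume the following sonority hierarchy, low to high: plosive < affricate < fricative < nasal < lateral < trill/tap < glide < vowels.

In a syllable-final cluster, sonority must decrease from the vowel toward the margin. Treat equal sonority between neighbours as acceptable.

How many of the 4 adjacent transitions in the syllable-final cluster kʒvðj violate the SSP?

2

/k/: plosive = 1.
/ʒ/: fricative = 3.
/v/: fricative = 3.
/ð/: fricative = 3.
/j/: glide = 7.
/k/→/ʒ/: 1→3 (does not fall) — violation.
/ʒ/→/v/: 3→3 (plateau, allowed) — ok.
/v/→/ð/: 3→3 (plateau, allowed) — ok.
/ð/→/j/: 3→7 (does not fall) — violation.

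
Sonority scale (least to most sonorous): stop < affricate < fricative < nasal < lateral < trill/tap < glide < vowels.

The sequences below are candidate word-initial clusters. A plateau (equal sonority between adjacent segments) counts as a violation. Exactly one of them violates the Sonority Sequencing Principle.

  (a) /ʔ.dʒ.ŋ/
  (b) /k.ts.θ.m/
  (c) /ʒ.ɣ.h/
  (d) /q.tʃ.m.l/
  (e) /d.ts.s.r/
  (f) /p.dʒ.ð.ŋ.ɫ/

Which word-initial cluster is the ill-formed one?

(a) sonority 1-2-4: well-formed.
(b) sonority 1-2-3-4: well-formed.
(c) sonority 3-3-3: ill-formed.
(d) sonority 1-2-4-5: well-formed.
(e) sonority 1-2-3-6: well-formed.
(f) sonority 1-2-3-4-5: well-formed.

c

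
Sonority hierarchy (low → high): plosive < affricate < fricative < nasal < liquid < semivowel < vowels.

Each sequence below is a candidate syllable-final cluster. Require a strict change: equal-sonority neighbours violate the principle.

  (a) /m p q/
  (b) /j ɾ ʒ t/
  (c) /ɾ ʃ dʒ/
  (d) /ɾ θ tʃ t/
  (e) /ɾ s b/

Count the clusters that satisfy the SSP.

(a) /m p q/: profile 4-1-1 — violates.
(b) /j ɾ ʒ t/: profile 6-5-3-1 — obeys.
(c) /ɾ ʃ dʒ/: profile 5-3-2 — obeys.
(d) /ɾ θ tʃ t/: profile 5-3-2-1 — obeys.
(e) /ɾ s b/: profile 5-3-1 — obeys.

4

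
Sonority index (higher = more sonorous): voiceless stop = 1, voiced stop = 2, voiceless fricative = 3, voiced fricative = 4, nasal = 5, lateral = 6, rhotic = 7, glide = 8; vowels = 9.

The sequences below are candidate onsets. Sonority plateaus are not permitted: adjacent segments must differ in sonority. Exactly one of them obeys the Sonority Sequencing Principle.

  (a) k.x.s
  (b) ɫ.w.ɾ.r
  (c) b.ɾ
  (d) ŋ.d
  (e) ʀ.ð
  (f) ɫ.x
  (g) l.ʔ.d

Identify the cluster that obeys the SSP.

c

(a) 1-3-3 → violates
(b) 6-8-7-7 → violates
(c) 2-7 → obeys
(d) 5-2 → violates
(e) 7-4 → violates
(f) 6-3 → violates
(g) 6-1-2 → violates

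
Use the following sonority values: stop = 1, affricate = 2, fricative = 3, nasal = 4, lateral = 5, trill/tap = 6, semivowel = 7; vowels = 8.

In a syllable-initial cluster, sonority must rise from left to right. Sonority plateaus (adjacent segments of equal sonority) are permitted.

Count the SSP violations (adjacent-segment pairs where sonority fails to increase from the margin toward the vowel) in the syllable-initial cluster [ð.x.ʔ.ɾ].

/ð/: fricative = 3.
/x/: fricative = 3.
/ʔ/: stop = 1.
/ɾ/: trill/tap = 6.
/ð/→/x/: 3→3 (plateau, allowed) — ok.
/x/→/ʔ/: 3→1 (does not rise) — violation.
/ʔ/→/ɾ/: 1→6 (rises) — ok.

1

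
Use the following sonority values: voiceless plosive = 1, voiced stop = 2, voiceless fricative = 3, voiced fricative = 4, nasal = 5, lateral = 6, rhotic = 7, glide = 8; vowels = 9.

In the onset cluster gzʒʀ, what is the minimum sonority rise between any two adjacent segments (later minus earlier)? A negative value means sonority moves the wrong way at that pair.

/g/ — voiced stop, sonority 2.
/z/ — voiced fricative, sonority 4.
/ʒ/ — voiced fricative, sonority 4.
/ʀ/ — rhotic, sonority 7.
/g/→/z/: change +2.
/z/→/ʒ/: change +0.
/ʒ/→/ʀ/: change +3.
Minimum = 0.

0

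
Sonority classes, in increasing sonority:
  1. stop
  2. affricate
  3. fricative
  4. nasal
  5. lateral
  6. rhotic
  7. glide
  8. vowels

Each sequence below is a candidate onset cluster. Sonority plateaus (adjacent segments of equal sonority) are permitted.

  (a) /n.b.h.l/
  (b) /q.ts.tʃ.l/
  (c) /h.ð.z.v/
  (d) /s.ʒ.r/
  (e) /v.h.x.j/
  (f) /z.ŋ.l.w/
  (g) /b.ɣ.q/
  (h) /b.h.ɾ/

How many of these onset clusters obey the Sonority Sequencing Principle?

(a) sonority 4-1-3-5: ill-formed.
(b) sonority 1-2-2-5: well-formed.
(c) sonority 3-3-3-3: well-formed.
(d) sonority 3-3-6: well-formed.
(e) sonority 3-3-3-7: well-formed.
(f) sonority 3-4-5-7: well-formed.
(g) sonority 1-3-1: ill-formed.
(h) sonority 1-3-6: well-formed.

6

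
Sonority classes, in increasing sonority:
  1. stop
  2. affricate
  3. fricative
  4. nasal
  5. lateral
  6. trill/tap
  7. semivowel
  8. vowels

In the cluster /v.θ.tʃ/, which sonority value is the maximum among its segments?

/v/: fricative = 3.
/θ/: fricative = 3.
/tʃ/: affricate = 2.
The maximum is 3.

3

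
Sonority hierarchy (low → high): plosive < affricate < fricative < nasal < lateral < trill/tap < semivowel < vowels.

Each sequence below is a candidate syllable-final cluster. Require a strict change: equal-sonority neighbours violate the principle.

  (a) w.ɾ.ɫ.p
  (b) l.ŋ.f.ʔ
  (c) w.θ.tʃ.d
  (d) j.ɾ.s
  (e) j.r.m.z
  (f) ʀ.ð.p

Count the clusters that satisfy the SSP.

6

(a) 7-6-5-1 → obeys
(b) 5-4-3-1 → obeys
(c) 7-3-2-1 → obeys
(d) 7-6-3 → obeys
(e) 7-6-4-3 → obeys
(f) 6-3-1 → obeys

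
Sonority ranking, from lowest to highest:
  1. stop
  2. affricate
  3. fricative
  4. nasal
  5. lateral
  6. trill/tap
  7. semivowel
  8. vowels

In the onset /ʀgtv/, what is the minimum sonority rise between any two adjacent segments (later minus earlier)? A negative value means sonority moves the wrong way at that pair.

/ʀ/ — trill/tap, sonority 6.
/g/ — stop, sonority 1.
/t/ — stop, sonority 1.
/v/ — fricative, sonority 3.
/ʀ/→/g/: change -5.
/g/→/t/: change +0.
/t/→/v/: change +2.
Minimum = -5.

-5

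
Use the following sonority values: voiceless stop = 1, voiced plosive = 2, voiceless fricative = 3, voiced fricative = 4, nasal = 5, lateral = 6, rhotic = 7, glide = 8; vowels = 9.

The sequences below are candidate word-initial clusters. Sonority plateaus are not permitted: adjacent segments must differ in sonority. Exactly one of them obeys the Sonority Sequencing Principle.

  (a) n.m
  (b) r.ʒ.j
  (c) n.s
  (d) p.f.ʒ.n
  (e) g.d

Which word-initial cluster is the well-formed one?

(a) 5-5 → violates
(b) 7-4-8 → violates
(c) 5-3 → violates
(d) 1-3-4-5 → obeys
(e) 2-2 → violates

d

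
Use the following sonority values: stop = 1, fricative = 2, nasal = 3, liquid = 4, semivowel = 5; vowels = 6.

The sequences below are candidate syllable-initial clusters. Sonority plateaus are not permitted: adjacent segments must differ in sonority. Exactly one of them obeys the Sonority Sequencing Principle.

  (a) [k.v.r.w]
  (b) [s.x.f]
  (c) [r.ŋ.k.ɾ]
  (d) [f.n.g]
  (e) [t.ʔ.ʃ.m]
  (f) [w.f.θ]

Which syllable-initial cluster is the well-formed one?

(a) sonority 1-2-4-5: well-formed.
(b) sonority 2-2-2: ill-formed.
(c) sonority 4-3-1-4: ill-formed.
(d) sonority 2-3-1: ill-formed.
(e) sonority 1-1-2-3: ill-formed.
(f) sonority 5-2-2: ill-formed.

a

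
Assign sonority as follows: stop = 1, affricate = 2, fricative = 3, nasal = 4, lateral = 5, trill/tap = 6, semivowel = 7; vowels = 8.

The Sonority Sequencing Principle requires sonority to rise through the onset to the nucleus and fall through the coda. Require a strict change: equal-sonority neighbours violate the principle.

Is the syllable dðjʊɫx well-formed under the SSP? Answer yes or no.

yes

Onset: /d/ is a stop (sonority 1), /ð/ is a fricative (sonority 3), /j/ is a semivowel (sonority 7); then the nucleus /ʊ/ (sonority 8).
Onset profile 1-3-7-8 — rises to the nucleus.
Coda: /ɫ/ is a lateral (sonority 5), /x/ is a fricative (sonority 3).
Coda profile 8-5-3 — falls from the nucleus.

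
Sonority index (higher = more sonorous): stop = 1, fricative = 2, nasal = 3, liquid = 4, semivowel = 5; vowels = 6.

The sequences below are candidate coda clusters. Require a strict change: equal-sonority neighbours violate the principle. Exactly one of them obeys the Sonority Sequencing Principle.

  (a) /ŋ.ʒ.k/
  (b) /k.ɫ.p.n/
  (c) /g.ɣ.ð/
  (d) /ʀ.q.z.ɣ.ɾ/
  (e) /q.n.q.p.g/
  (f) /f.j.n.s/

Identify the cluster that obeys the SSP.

(a) /ŋ.ʒ.k/: profile 3-2-1 — obeys.
(b) /k.ɫ.p.n/: profile 1-4-1-3 — violates.
(c) /g.ɣ.ð/: profile 1-2-2 — violates.
(d) /ʀ.q.z.ɣ.ɾ/: profile 4-1-2-2-4 — violates.
(e) /q.n.q.p.g/: profile 1-3-1-1-1 — violates.
(f) /f.j.n.s/: profile 2-5-3-2 — violates.

a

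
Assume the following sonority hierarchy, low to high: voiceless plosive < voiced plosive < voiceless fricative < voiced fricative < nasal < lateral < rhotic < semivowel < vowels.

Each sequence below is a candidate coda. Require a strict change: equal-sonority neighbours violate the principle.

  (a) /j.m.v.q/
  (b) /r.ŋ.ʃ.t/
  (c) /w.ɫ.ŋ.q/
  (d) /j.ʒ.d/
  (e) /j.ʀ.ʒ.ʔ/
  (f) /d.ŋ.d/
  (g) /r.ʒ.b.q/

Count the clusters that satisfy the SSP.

(a) sonority 8-5-4-1: well-formed.
(b) sonority 7-5-3-1: well-formed.
(c) sonority 8-6-5-1: well-formed.
(d) sonority 8-4-2: well-formed.
(e) sonority 8-7-4-1: well-formed.
(f) sonority 2-5-2: ill-formed.
(g) sonority 7-4-2-1: well-formed.

6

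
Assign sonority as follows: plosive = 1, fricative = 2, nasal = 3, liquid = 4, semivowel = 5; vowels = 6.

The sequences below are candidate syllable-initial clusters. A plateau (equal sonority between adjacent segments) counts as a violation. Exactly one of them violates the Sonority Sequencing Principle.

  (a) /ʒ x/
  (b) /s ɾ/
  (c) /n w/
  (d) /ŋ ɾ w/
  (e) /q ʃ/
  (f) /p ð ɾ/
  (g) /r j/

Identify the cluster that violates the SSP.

a

(a) /ʒ x/: profile 2-2 — violates.
(b) /s ɾ/: profile 2-4 — obeys.
(c) /n w/: profile 3-5 — obeys.
(d) /ŋ ɾ w/: profile 3-4-5 — obeys.
(e) /q ʃ/: profile 1-2 — obeys.
(f) /p ð ɾ/: profile 1-2-4 — obeys.
(g) /r j/: profile 4-5 — obeys.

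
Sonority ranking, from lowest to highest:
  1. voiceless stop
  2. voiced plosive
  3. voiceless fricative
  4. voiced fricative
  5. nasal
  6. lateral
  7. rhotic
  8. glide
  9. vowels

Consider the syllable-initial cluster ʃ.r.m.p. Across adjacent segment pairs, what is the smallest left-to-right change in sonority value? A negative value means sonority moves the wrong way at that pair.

-4

/ʃ/ — voiceless fricative, sonority 3.
/r/ — rhotic, sonority 7.
/m/ — nasal, sonority 5.
/p/ — voiceless stop, sonority 1.
/ʃ/→/r/: change +4.
/r/→/m/: change -2.
/m/→/p/: change -4.
Minimum = -4.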